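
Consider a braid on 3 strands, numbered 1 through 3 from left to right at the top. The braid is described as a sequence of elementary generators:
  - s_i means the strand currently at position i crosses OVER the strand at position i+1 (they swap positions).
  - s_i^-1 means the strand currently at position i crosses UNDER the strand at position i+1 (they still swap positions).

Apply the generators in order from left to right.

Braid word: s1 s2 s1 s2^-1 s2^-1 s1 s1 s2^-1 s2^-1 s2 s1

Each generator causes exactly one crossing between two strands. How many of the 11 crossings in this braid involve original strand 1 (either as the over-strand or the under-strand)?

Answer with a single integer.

Gen 1: crossing 1x2. Involves strand 1? yes. Count so far: 1
Gen 2: crossing 1x3. Involves strand 1? yes. Count so far: 2
Gen 3: crossing 2x3. Involves strand 1? no. Count so far: 2
Gen 4: crossing 2x1. Involves strand 1? yes. Count so far: 3
Gen 5: crossing 1x2. Involves strand 1? yes. Count so far: 4
Gen 6: crossing 3x2. Involves strand 1? no. Count so far: 4
Gen 7: crossing 2x3. Involves strand 1? no. Count so far: 4
Gen 8: crossing 2x1. Involves strand 1? yes. Count so far: 5
Gen 9: crossing 1x2. Involves strand 1? yes. Count so far: 6
Gen 10: crossing 2x1. Involves strand 1? yes. Count so far: 7
Gen 11: crossing 3x1. Involves strand 1? yes. Count so far: 8

Answer: 8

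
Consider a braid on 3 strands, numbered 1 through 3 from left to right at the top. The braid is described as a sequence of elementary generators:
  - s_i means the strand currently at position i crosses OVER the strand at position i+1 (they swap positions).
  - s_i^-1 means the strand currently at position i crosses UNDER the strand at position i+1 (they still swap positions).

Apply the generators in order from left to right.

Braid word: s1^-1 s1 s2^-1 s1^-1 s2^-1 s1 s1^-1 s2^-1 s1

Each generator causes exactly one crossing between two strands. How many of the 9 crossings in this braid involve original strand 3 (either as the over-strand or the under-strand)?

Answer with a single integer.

Gen 1: crossing 1x2. Involves strand 3? no. Count so far: 0
Gen 2: crossing 2x1. Involves strand 3? no. Count so far: 0
Gen 3: crossing 2x3. Involves strand 3? yes. Count so far: 1
Gen 4: crossing 1x3. Involves strand 3? yes. Count so far: 2
Gen 5: crossing 1x2. Involves strand 3? no. Count so far: 2
Gen 6: crossing 3x2. Involves strand 3? yes. Count so far: 3
Gen 7: crossing 2x3. Involves strand 3? yes. Count so far: 4
Gen 8: crossing 2x1. Involves strand 3? no. Count so far: 4
Gen 9: crossing 3x1. Involves strand 3? yes. Count so far: 5

Answer: 5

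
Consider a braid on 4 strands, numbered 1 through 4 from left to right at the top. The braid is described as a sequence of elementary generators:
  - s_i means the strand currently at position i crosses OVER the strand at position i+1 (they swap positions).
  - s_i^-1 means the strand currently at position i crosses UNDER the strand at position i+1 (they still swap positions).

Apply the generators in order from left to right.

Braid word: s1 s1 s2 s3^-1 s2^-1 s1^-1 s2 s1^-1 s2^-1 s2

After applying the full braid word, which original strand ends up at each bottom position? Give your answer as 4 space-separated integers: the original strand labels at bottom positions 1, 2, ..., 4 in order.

Gen 1 (s1): strand 1 crosses over strand 2. Perm now: [2 1 3 4]
Gen 2 (s1): strand 2 crosses over strand 1. Perm now: [1 2 3 4]
Gen 3 (s2): strand 2 crosses over strand 3. Perm now: [1 3 2 4]
Gen 4 (s3^-1): strand 2 crosses under strand 4. Perm now: [1 3 4 2]
Gen 5 (s2^-1): strand 3 crosses under strand 4. Perm now: [1 4 3 2]
Gen 6 (s1^-1): strand 1 crosses under strand 4. Perm now: [4 1 3 2]
Gen 7 (s2): strand 1 crosses over strand 3. Perm now: [4 3 1 2]
Gen 8 (s1^-1): strand 4 crosses under strand 3. Perm now: [3 4 1 2]
Gen 9 (s2^-1): strand 4 crosses under strand 1. Perm now: [3 1 4 2]
Gen 10 (s2): strand 1 crosses over strand 4. Perm now: [3 4 1 2]

Answer: 3 4 1 2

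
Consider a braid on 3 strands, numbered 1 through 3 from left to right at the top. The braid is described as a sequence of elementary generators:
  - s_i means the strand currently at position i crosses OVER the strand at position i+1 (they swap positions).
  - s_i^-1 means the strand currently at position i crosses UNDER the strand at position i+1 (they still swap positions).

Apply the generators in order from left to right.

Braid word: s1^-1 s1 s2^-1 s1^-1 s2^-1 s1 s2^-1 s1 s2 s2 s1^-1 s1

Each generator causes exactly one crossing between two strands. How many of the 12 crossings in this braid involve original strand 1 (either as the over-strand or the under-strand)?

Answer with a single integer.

Answer: 8

Derivation:
Gen 1: crossing 1x2. Involves strand 1? yes. Count so far: 1
Gen 2: crossing 2x1. Involves strand 1? yes. Count so far: 2
Gen 3: crossing 2x3. Involves strand 1? no. Count so far: 2
Gen 4: crossing 1x3. Involves strand 1? yes. Count so far: 3
Gen 5: crossing 1x2. Involves strand 1? yes. Count so far: 4
Gen 6: crossing 3x2. Involves strand 1? no. Count so far: 4
Gen 7: crossing 3x1. Involves strand 1? yes. Count so far: 5
Gen 8: crossing 2x1. Involves strand 1? yes. Count so far: 6
Gen 9: crossing 2x3. Involves strand 1? no. Count so far: 6
Gen 10: crossing 3x2. Involves strand 1? no. Count so far: 6
Gen 11: crossing 1x2. Involves strand 1? yes. Count so far: 7
Gen 12: crossing 2x1. Involves strand 1? yes. Count so far: 8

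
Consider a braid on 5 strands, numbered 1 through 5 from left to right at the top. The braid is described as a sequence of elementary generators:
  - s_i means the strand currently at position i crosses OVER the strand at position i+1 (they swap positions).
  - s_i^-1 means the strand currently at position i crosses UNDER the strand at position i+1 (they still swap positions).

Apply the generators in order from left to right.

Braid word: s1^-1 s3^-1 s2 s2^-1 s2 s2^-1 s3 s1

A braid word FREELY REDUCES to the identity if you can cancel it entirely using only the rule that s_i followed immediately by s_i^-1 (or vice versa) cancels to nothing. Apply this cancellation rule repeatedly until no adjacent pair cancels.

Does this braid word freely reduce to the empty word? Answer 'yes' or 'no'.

Gen 1 (s1^-1): push. Stack: [s1^-1]
Gen 2 (s3^-1): push. Stack: [s1^-1 s3^-1]
Gen 3 (s2): push. Stack: [s1^-1 s3^-1 s2]
Gen 4 (s2^-1): cancels prior s2. Stack: [s1^-1 s3^-1]
Gen 5 (s2): push. Stack: [s1^-1 s3^-1 s2]
Gen 6 (s2^-1): cancels prior s2. Stack: [s1^-1 s3^-1]
Gen 7 (s3): cancels prior s3^-1. Stack: [s1^-1]
Gen 8 (s1): cancels prior s1^-1. Stack: []
Reduced word: (empty)

Answer: yes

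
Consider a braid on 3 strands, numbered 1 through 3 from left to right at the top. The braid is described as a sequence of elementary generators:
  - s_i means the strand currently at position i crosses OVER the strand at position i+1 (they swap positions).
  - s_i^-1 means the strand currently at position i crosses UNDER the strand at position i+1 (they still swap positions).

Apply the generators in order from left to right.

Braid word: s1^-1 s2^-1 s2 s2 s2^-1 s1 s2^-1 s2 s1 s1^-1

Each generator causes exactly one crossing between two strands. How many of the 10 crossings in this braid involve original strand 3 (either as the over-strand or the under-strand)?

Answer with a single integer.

Gen 1: crossing 1x2. Involves strand 3? no. Count so far: 0
Gen 2: crossing 1x3. Involves strand 3? yes. Count so far: 1
Gen 3: crossing 3x1. Involves strand 3? yes. Count so far: 2
Gen 4: crossing 1x3. Involves strand 3? yes. Count so far: 3
Gen 5: crossing 3x1. Involves strand 3? yes. Count so far: 4
Gen 6: crossing 2x1. Involves strand 3? no. Count so far: 4
Gen 7: crossing 2x3. Involves strand 3? yes. Count so far: 5
Gen 8: crossing 3x2. Involves strand 3? yes. Count so far: 6
Gen 9: crossing 1x2. Involves strand 3? no. Count so far: 6
Gen 10: crossing 2x1. Involves strand 3? no. Count so far: 6

Answer: 6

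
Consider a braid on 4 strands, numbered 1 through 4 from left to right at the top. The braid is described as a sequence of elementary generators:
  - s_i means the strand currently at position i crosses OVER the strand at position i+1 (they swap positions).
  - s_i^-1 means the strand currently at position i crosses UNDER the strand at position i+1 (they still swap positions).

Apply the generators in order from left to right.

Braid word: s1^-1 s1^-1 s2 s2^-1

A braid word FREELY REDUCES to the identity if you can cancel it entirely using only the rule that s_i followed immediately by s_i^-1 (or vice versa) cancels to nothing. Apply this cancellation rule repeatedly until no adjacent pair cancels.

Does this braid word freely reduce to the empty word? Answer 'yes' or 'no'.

Gen 1 (s1^-1): push. Stack: [s1^-1]
Gen 2 (s1^-1): push. Stack: [s1^-1 s1^-1]
Gen 3 (s2): push. Stack: [s1^-1 s1^-1 s2]
Gen 4 (s2^-1): cancels prior s2. Stack: [s1^-1 s1^-1]
Reduced word: s1^-1 s1^-1

Answer: no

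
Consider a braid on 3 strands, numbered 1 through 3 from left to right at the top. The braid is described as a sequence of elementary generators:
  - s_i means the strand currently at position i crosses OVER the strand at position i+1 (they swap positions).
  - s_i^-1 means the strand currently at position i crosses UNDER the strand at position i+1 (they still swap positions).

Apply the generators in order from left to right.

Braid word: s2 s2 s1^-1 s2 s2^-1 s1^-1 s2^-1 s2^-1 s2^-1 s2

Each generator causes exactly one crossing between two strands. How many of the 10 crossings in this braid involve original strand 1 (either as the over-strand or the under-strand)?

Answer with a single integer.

Gen 1: crossing 2x3. Involves strand 1? no. Count so far: 0
Gen 2: crossing 3x2. Involves strand 1? no. Count so far: 0
Gen 3: crossing 1x2. Involves strand 1? yes. Count so far: 1
Gen 4: crossing 1x3. Involves strand 1? yes. Count so far: 2
Gen 5: crossing 3x1. Involves strand 1? yes. Count so far: 3
Gen 6: crossing 2x1. Involves strand 1? yes. Count so far: 4
Gen 7: crossing 2x3. Involves strand 1? no. Count so far: 4
Gen 8: crossing 3x2. Involves strand 1? no. Count so far: 4
Gen 9: crossing 2x3. Involves strand 1? no. Count so far: 4
Gen 10: crossing 3x2. Involves strand 1? no. Count so far: 4

Answer: 4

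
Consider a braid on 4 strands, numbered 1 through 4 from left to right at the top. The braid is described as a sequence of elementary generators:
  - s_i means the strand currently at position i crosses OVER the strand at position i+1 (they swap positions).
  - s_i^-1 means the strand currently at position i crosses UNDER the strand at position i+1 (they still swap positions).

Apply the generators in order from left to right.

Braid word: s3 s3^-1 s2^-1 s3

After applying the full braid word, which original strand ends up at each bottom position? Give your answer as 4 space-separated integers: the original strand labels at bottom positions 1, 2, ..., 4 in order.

Gen 1 (s3): strand 3 crosses over strand 4. Perm now: [1 2 4 3]
Gen 2 (s3^-1): strand 4 crosses under strand 3. Perm now: [1 2 3 4]
Gen 3 (s2^-1): strand 2 crosses under strand 3. Perm now: [1 3 2 4]
Gen 4 (s3): strand 2 crosses over strand 4. Perm now: [1 3 4 2]

Answer: 1 3 4 2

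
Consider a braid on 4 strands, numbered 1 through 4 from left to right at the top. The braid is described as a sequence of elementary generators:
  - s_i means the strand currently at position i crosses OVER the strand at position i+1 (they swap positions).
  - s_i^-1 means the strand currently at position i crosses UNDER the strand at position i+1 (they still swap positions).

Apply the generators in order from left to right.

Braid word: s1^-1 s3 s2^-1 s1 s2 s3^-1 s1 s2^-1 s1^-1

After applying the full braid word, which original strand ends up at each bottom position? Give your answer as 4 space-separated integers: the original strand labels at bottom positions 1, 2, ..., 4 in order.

Answer: 3 1 4 2

Derivation:
Gen 1 (s1^-1): strand 1 crosses under strand 2. Perm now: [2 1 3 4]
Gen 2 (s3): strand 3 crosses over strand 4. Perm now: [2 1 4 3]
Gen 3 (s2^-1): strand 1 crosses under strand 4. Perm now: [2 4 1 3]
Gen 4 (s1): strand 2 crosses over strand 4. Perm now: [4 2 1 3]
Gen 5 (s2): strand 2 crosses over strand 1. Perm now: [4 1 2 3]
Gen 6 (s3^-1): strand 2 crosses under strand 3. Perm now: [4 1 3 2]
Gen 7 (s1): strand 4 crosses over strand 1. Perm now: [1 4 3 2]
Gen 8 (s2^-1): strand 4 crosses under strand 3. Perm now: [1 3 4 2]
Gen 9 (s1^-1): strand 1 crosses under strand 3. Perm now: [3 1 4 2]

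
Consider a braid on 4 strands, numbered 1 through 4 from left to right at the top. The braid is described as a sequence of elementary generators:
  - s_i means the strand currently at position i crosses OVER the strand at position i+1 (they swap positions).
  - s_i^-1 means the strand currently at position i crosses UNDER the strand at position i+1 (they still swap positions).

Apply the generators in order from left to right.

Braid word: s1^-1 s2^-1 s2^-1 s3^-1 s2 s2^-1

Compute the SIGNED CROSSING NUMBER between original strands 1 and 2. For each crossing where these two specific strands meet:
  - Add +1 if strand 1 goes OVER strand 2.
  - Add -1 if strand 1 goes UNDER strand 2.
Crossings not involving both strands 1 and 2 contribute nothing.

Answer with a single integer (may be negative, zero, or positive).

Answer: -1

Derivation:
Gen 1: 1 under 2. Both 1&2? yes. Contrib: -1. Sum: -1
Gen 2: crossing 1x3. Both 1&2? no. Sum: -1
Gen 3: crossing 3x1. Both 1&2? no. Sum: -1
Gen 4: crossing 3x4. Both 1&2? no. Sum: -1
Gen 5: crossing 1x4. Both 1&2? no. Sum: -1
Gen 6: crossing 4x1. Both 1&2? no. Sum: -1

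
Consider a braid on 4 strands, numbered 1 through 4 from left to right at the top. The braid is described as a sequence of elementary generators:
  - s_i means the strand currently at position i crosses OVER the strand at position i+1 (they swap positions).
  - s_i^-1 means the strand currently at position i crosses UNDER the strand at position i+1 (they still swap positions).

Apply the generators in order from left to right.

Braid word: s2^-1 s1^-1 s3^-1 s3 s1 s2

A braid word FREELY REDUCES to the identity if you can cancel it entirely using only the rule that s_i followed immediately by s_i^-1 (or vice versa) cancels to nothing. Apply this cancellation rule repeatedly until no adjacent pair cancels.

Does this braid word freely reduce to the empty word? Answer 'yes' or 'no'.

Answer: yes

Derivation:
Gen 1 (s2^-1): push. Stack: [s2^-1]
Gen 2 (s1^-1): push. Stack: [s2^-1 s1^-1]
Gen 3 (s3^-1): push. Stack: [s2^-1 s1^-1 s3^-1]
Gen 4 (s3): cancels prior s3^-1. Stack: [s2^-1 s1^-1]
Gen 5 (s1): cancels prior s1^-1. Stack: [s2^-1]
Gen 6 (s2): cancels prior s2^-1. Stack: []
Reduced word: (empty)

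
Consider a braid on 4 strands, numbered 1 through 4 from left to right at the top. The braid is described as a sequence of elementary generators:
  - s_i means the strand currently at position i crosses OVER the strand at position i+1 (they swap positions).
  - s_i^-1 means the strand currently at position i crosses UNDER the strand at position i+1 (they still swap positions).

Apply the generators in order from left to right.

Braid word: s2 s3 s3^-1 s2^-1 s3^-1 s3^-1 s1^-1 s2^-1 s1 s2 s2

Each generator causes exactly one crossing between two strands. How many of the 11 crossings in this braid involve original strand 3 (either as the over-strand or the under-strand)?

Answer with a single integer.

Gen 1: crossing 2x3. Involves strand 3? yes. Count so far: 1
Gen 2: crossing 2x4. Involves strand 3? no. Count so far: 1
Gen 3: crossing 4x2. Involves strand 3? no. Count so far: 1
Gen 4: crossing 3x2. Involves strand 3? yes. Count so far: 2
Gen 5: crossing 3x4. Involves strand 3? yes. Count so far: 3
Gen 6: crossing 4x3. Involves strand 3? yes. Count so far: 4
Gen 7: crossing 1x2. Involves strand 3? no. Count so far: 4
Gen 8: crossing 1x3. Involves strand 3? yes. Count so far: 5
Gen 9: crossing 2x3. Involves strand 3? yes. Count so far: 6
Gen 10: crossing 2x1. Involves strand 3? no. Count so far: 6
Gen 11: crossing 1x2. Involves strand 3? no. Count so far: 6

Answer: 6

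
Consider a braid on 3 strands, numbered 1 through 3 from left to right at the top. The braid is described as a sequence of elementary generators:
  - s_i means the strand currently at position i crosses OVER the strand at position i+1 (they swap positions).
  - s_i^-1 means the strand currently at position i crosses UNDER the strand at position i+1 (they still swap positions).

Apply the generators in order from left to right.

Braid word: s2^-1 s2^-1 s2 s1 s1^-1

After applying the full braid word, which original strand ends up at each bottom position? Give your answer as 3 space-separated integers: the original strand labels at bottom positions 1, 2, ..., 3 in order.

Answer: 1 3 2

Derivation:
Gen 1 (s2^-1): strand 2 crosses under strand 3. Perm now: [1 3 2]
Gen 2 (s2^-1): strand 3 crosses under strand 2. Perm now: [1 2 3]
Gen 3 (s2): strand 2 crosses over strand 3. Perm now: [1 3 2]
Gen 4 (s1): strand 1 crosses over strand 3. Perm now: [3 1 2]
Gen 5 (s1^-1): strand 3 crosses under strand 1. Perm now: [1 3 2]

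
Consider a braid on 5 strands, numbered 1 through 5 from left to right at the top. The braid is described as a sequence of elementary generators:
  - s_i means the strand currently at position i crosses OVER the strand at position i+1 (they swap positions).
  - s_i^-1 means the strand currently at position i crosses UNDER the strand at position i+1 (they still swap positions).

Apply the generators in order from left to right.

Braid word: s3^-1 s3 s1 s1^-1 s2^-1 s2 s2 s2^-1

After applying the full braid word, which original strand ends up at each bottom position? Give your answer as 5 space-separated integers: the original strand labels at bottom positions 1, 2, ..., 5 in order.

Gen 1 (s3^-1): strand 3 crosses under strand 4. Perm now: [1 2 4 3 5]
Gen 2 (s3): strand 4 crosses over strand 3. Perm now: [1 2 3 4 5]
Gen 3 (s1): strand 1 crosses over strand 2. Perm now: [2 1 3 4 5]
Gen 4 (s1^-1): strand 2 crosses under strand 1. Perm now: [1 2 3 4 5]
Gen 5 (s2^-1): strand 2 crosses under strand 3. Perm now: [1 3 2 4 5]
Gen 6 (s2): strand 3 crosses over strand 2. Perm now: [1 2 3 4 5]
Gen 7 (s2): strand 2 crosses over strand 3. Perm now: [1 3 2 4 5]
Gen 8 (s2^-1): strand 3 crosses under strand 2. Perm now: [1 2 3 4 5]

Answer: 1 2 3 4 5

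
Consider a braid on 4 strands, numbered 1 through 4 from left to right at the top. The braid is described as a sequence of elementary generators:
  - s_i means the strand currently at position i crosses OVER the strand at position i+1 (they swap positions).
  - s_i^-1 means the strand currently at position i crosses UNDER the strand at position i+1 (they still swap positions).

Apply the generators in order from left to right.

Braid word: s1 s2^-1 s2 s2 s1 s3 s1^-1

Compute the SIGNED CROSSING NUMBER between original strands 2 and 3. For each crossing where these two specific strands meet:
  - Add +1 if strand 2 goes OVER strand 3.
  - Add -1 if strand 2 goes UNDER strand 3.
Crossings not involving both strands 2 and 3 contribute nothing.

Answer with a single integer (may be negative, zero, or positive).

Answer: 2

Derivation:
Gen 1: crossing 1x2. Both 2&3? no. Sum: 0
Gen 2: crossing 1x3. Both 2&3? no. Sum: 0
Gen 3: crossing 3x1. Both 2&3? no. Sum: 0
Gen 4: crossing 1x3. Both 2&3? no. Sum: 0
Gen 5: 2 over 3. Both 2&3? yes. Contrib: +1. Sum: 1
Gen 6: crossing 1x4. Both 2&3? no. Sum: 1
Gen 7: 3 under 2. Both 2&3? yes. Contrib: +1. Sum: 2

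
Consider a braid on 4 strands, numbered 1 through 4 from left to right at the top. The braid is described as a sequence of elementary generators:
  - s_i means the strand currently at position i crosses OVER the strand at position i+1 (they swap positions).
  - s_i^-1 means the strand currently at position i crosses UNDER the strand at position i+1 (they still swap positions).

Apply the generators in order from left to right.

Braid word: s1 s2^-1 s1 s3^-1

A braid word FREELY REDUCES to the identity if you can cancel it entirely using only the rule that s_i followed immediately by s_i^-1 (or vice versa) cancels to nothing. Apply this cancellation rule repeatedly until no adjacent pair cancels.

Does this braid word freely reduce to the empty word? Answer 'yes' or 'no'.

Answer: no

Derivation:
Gen 1 (s1): push. Stack: [s1]
Gen 2 (s2^-1): push. Stack: [s1 s2^-1]
Gen 3 (s1): push. Stack: [s1 s2^-1 s1]
Gen 4 (s3^-1): push. Stack: [s1 s2^-1 s1 s3^-1]
Reduced word: s1 s2^-1 s1 s3^-1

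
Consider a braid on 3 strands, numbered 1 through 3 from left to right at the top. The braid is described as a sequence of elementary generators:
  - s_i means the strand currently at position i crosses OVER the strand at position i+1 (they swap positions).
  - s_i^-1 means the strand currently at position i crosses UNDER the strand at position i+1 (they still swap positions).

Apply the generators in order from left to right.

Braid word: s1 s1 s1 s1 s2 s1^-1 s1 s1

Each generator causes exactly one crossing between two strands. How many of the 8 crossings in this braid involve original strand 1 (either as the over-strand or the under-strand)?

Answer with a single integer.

Gen 1: crossing 1x2. Involves strand 1? yes. Count so far: 1
Gen 2: crossing 2x1. Involves strand 1? yes. Count so far: 2
Gen 3: crossing 1x2. Involves strand 1? yes. Count so far: 3
Gen 4: crossing 2x1. Involves strand 1? yes. Count so far: 4
Gen 5: crossing 2x3. Involves strand 1? no. Count so far: 4
Gen 6: crossing 1x3. Involves strand 1? yes. Count so far: 5
Gen 7: crossing 3x1. Involves strand 1? yes. Count so far: 6
Gen 8: crossing 1x3. Involves strand 1? yes. Count so far: 7

Answer: 7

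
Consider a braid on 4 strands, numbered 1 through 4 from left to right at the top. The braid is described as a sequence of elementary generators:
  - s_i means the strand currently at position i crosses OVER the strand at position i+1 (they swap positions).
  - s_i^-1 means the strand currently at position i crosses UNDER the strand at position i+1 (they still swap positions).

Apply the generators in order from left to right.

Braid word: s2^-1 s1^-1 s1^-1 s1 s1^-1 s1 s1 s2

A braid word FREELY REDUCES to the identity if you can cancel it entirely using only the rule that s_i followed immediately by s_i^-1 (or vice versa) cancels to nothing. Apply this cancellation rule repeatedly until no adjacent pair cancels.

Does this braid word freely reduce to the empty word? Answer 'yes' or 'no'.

Answer: yes

Derivation:
Gen 1 (s2^-1): push. Stack: [s2^-1]
Gen 2 (s1^-1): push. Stack: [s2^-1 s1^-1]
Gen 3 (s1^-1): push. Stack: [s2^-1 s1^-1 s1^-1]
Gen 4 (s1): cancels prior s1^-1. Stack: [s2^-1 s1^-1]
Gen 5 (s1^-1): push. Stack: [s2^-1 s1^-1 s1^-1]
Gen 6 (s1): cancels prior s1^-1. Stack: [s2^-1 s1^-1]
Gen 7 (s1): cancels prior s1^-1. Stack: [s2^-1]
Gen 8 (s2): cancels prior s2^-1. Stack: []
Reduced word: (empty)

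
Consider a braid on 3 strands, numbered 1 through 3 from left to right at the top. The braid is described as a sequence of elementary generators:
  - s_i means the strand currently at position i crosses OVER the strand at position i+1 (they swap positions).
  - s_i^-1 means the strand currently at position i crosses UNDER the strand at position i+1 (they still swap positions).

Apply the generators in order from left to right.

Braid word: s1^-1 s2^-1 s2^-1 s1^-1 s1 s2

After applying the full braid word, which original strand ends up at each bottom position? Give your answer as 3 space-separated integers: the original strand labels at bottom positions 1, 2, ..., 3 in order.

Answer: 2 3 1

Derivation:
Gen 1 (s1^-1): strand 1 crosses under strand 2. Perm now: [2 1 3]
Gen 2 (s2^-1): strand 1 crosses under strand 3. Perm now: [2 3 1]
Gen 3 (s2^-1): strand 3 crosses under strand 1. Perm now: [2 1 3]
Gen 4 (s1^-1): strand 2 crosses under strand 1. Perm now: [1 2 3]
Gen 5 (s1): strand 1 crosses over strand 2. Perm now: [2 1 3]
Gen 6 (s2): strand 1 crosses over strand 3. Perm now: [2 3 1]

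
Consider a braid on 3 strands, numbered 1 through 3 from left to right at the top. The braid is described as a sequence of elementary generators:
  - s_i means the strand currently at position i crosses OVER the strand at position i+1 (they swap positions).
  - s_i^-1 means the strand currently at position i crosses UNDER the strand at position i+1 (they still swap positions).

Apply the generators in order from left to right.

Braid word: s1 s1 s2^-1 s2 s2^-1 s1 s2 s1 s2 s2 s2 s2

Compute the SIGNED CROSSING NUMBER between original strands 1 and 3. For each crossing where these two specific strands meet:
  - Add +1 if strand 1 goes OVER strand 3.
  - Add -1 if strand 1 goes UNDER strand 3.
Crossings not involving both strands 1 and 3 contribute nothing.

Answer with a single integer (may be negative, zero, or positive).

Gen 1: crossing 1x2. Both 1&3? no. Sum: 0
Gen 2: crossing 2x1. Both 1&3? no. Sum: 0
Gen 3: crossing 2x3. Both 1&3? no. Sum: 0
Gen 4: crossing 3x2. Both 1&3? no. Sum: 0
Gen 5: crossing 2x3. Both 1&3? no. Sum: 0
Gen 6: 1 over 3. Both 1&3? yes. Contrib: +1. Sum: 1
Gen 7: crossing 1x2. Both 1&3? no. Sum: 1
Gen 8: crossing 3x2. Both 1&3? no. Sum: 1
Gen 9: 3 over 1. Both 1&3? yes. Contrib: -1. Sum: 0
Gen 10: 1 over 3. Both 1&3? yes. Contrib: +1. Sum: 1
Gen 11: 3 over 1. Both 1&3? yes. Contrib: -1. Sum: 0
Gen 12: 1 over 3. Both 1&3? yes. Contrib: +1. Sum: 1

Answer: 1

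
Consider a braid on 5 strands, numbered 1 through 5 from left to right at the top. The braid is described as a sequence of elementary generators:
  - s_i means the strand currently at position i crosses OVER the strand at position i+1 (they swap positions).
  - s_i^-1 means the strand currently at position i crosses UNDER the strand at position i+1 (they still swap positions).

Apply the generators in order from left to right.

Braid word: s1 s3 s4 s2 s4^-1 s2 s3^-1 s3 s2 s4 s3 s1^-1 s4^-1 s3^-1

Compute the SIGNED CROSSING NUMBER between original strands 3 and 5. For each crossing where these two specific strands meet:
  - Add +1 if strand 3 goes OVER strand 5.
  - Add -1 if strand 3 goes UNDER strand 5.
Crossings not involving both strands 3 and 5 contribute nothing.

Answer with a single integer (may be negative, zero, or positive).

Gen 1: crossing 1x2. Both 3&5? no. Sum: 0
Gen 2: crossing 3x4. Both 3&5? no. Sum: 0
Gen 3: 3 over 5. Both 3&5? yes. Contrib: +1. Sum: 1
Gen 4: crossing 1x4. Both 3&5? no. Sum: 1
Gen 5: 5 under 3. Both 3&5? yes. Contrib: +1. Sum: 2
Gen 6: crossing 4x1. Both 3&5? no. Sum: 2
Gen 7: crossing 4x3. Both 3&5? no. Sum: 2
Gen 8: crossing 3x4. Both 3&5? no. Sum: 2
Gen 9: crossing 1x4. Both 3&5? no. Sum: 2
Gen 10: 3 over 5. Both 3&5? yes. Contrib: +1. Sum: 3
Gen 11: crossing 1x5. Both 3&5? no. Sum: 3
Gen 12: crossing 2x4. Both 3&5? no. Sum: 3
Gen 13: crossing 1x3. Both 3&5? no. Sum: 3
Gen 14: 5 under 3. Both 3&5? yes. Contrib: +1. Sum: 4

Answer: 4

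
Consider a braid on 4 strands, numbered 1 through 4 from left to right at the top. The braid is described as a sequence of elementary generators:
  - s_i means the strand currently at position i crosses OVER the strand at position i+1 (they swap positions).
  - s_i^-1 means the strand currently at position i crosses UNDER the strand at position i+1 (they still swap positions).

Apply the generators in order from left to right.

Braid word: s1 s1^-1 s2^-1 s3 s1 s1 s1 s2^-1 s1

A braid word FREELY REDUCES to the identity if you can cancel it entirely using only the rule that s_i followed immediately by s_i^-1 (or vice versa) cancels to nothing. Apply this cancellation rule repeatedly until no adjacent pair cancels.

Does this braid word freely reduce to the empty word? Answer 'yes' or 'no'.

Gen 1 (s1): push. Stack: [s1]
Gen 2 (s1^-1): cancels prior s1. Stack: []
Gen 3 (s2^-1): push. Stack: [s2^-1]
Gen 4 (s3): push. Stack: [s2^-1 s3]
Gen 5 (s1): push. Stack: [s2^-1 s3 s1]
Gen 6 (s1): push. Stack: [s2^-1 s3 s1 s1]
Gen 7 (s1): push. Stack: [s2^-1 s3 s1 s1 s1]
Gen 8 (s2^-1): push. Stack: [s2^-1 s3 s1 s1 s1 s2^-1]
Gen 9 (s1): push. Stack: [s2^-1 s3 s1 s1 s1 s2^-1 s1]
Reduced word: s2^-1 s3 s1 s1 s1 s2^-1 s1

Answer: no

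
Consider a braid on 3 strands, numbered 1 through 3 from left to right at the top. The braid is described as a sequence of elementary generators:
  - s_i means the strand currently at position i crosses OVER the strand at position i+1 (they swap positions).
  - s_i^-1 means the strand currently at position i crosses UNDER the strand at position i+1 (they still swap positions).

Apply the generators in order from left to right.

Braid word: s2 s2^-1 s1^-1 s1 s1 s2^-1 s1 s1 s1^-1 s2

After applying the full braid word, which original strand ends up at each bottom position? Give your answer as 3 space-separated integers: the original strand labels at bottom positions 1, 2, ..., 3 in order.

Answer: 3 1 2

Derivation:
Gen 1 (s2): strand 2 crosses over strand 3. Perm now: [1 3 2]
Gen 2 (s2^-1): strand 3 crosses under strand 2. Perm now: [1 2 3]
Gen 3 (s1^-1): strand 1 crosses under strand 2. Perm now: [2 1 3]
Gen 4 (s1): strand 2 crosses over strand 1. Perm now: [1 2 3]
Gen 5 (s1): strand 1 crosses over strand 2. Perm now: [2 1 3]
Gen 6 (s2^-1): strand 1 crosses under strand 3. Perm now: [2 3 1]
Gen 7 (s1): strand 2 crosses over strand 3. Perm now: [3 2 1]
Gen 8 (s1): strand 3 crosses over strand 2. Perm now: [2 3 1]
Gen 9 (s1^-1): strand 2 crosses under strand 3. Perm now: [3 2 1]
Gen 10 (s2): strand 2 crosses over strand 1. Perm now: [3 1 2]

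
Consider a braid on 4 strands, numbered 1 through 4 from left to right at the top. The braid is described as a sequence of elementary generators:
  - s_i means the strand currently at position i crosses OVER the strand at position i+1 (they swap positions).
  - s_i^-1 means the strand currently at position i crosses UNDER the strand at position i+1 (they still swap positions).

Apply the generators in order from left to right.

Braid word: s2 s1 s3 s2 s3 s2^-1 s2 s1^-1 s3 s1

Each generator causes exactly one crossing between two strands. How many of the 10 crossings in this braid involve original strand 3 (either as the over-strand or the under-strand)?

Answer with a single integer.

Answer: 4

Derivation:
Gen 1: crossing 2x3. Involves strand 3? yes. Count so far: 1
Gen 2: crossing 1x3. Involves strand 3? yes. Count so far: 2
Gen 3: crossing 2x4. Involves strand 3? no. Count so far: 2
Gen 4: crossing 1x4. Involves strand 3? no. Count so far: 2
Gen 5: crossing 1x2. Involves strand 3? no. Count so far: 2
Gen 6: crossing 4x2. Involves strand 3? no. Count so far: 2
Gen 7: crossing 2x4. Involves strand 3? no. Count so far: 2
Gen 8: crossing 3x4. Involves strand 3? yes. Count so far: 3
Gen 9: crossing 2x1. Involves strand 3? no. Count so far: 3
Gen 10: crossing 4x3. Involves strand 3? yes. Count so far: 4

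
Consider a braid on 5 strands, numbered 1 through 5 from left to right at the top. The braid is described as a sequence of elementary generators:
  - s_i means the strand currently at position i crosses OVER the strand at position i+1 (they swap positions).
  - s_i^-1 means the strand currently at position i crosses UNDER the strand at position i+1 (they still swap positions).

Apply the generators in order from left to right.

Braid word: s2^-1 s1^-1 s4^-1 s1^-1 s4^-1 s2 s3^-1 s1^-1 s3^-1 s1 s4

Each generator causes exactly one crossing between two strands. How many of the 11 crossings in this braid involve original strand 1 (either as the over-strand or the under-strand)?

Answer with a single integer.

Answer: 4

Derivation:
Gen 1: crossing 2x3. Involves strand 1? no. Count so far: 0
Gen 2: crossing 1x3. Involves strand 1? yes. Count so far: 1
Gen 3: crossing 4x5. Involves strand 1? no. Count so far: 1
Gen 4: crossing 3x1. Involves strand 1? yes. Count so far: 2
Gen 5: crossing 5x4. Involves strand 1? no. Count so far: 2
Gen 6: crossing 3x2. Involves strand 1? no. Count so far: 2
Gen 7: crossing 3x4. Involves strand 1? no. Count so far: 2
Gen 8: crossing 1x2. Involves strand 1? yes. Count so far: 3
Gen 9: crossing 4x3. Involves strand 1? no. Count so far: 3
Gen 10: crossing 2x1. Involves strand 1? yes. Count so far: 4
Gen 11: crossing 4x5. Involves strand 1? no. Count so far: 4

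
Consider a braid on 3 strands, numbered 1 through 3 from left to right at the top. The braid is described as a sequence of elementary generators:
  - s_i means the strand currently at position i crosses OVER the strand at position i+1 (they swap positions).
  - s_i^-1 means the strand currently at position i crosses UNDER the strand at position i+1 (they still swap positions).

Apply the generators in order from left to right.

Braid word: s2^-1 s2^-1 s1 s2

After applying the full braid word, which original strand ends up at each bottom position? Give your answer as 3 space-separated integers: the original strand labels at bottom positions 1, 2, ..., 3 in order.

Gen 1 (s2^-1): strand 2 crosses under strand 3. Perm now: [1 3 2]
Gen 2 (s2^-1): strand 3 crosses under strand 2. Perm now: [1 2 3]
Gen 3 (s1): strand 1 crosses over strand 2. Perm now: [2 1 3]
Gen 4 (s2): strand 1 crosses over strand 3. Perm now: [2 3 1]

Answer: 2 3 1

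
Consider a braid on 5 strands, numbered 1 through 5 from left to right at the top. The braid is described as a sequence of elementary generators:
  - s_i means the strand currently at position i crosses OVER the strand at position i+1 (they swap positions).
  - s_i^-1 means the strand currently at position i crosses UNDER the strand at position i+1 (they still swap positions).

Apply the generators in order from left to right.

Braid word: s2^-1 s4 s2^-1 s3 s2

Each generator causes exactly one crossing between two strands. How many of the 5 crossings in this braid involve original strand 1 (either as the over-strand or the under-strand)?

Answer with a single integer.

Gen 1: crossing 2x3. Involves strand 1? no. Count so far: 0
Gen 2: crossing 4x5. Involves strand 1? no. Count so far: 0
Gen 3: crossing 3x2. Involves strand 1? no. Count so far: 0
Gen 4: crossing 3x5. Involves strand 1? no. Count so far: 0
Gen 5: crossing 2x5. Involves strand 1? no. Count so far: 0

Answer: 0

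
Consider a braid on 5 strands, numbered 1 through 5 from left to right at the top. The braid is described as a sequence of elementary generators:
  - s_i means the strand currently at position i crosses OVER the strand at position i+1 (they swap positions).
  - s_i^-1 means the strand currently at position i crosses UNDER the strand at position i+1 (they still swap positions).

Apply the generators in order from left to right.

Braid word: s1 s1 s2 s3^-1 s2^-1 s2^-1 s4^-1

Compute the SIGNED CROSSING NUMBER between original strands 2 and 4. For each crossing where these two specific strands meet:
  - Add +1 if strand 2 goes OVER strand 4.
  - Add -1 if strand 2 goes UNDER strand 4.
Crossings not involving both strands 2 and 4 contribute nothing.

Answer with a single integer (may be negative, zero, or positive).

Answer: -1

Derivation:
Gen 1: crossing 1x2. Both 2&4? no. Sum: 0
Gen 2: crossing 2x1. Both 2&4? no. Sum: 0
Gen 3: crossing 2x3. Both 2&4? no. Sum: 0
Gen 4: 2 under 4. Both 2&4? yes. Contrib: -1. Sum: -1
Gen 5: crossing 3x4. Both 2&4? no. Sum: -1
Gen 6: crossing 4x3. Both 2&4? no. Sum: -1
Gen 7: crossing 2x5. Both 2&4? no. Sum: -1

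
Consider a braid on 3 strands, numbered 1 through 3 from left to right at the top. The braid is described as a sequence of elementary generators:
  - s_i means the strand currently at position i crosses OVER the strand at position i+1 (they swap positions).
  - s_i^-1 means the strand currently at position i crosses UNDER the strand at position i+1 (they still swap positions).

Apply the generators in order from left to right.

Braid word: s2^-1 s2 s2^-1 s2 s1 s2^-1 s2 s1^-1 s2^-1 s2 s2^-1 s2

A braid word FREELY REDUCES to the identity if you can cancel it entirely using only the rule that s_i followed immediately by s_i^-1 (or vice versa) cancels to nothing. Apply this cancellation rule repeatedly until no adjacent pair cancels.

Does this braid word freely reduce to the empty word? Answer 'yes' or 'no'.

Gen 1 (s2^-1): push. Stack: [s2^-1]
Gen 2 (s2): cancels prior s2^-1. Stack: []
Gen 3 (s2^-1): push. Stack: [s2^-1]
Gen 4 (s2): cancels prior s2^-1. Stack: []
Gen 5 (s1): push. Stack: [s1]
Gen 6 (s2^-1): push. Stack: [s1 s2^-1]
Gen 7 (s2): cancels prior s2^-1. Stack: [s1]
Gen 8 (s1^-1): cancels prior s1. Stack: []
Gen 9 (s2^-1): push. Stack: [s2^-1]
Gen 10 (s2): cancels prior s2^-1. Stack: []
Gen 11 (s2^-1): push. Stack: [s2^-1]
Gen 12 (s2): cancels prior s2^-1. Stack: []
Reduced word: (empty)

Answer: yes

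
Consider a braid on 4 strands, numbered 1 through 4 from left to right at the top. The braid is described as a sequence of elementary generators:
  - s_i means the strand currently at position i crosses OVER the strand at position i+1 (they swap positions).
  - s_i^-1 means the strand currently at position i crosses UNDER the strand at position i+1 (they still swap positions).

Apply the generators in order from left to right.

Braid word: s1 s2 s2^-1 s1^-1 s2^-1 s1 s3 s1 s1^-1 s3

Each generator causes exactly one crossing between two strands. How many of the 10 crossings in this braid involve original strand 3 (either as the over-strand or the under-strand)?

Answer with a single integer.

Answer: 6

Derivation:
Gen 1: crossing 1x2. Involves strand 3? no. Count so far: 0
Gen 2: crossing 1x3. Involves strand 3? yes. Count so far: 1
Gen 3: crossing 3x1. Involves strand 3? yes. Count so far: 2
Gen 4: crossing 2x1. Involves strand 3? no. Count so far: 2
Gen 5: crossing 2x3. Involves strand 3? yes. Count so far: 3
Gen 6: crossing 1x3. Involves strand 3? yes. Count so far: 4
Gen 7: crossing 2x4. Involves strand 3? no. Count so far: 4
Gen 8: crossing 3x1. Involves strand 3? yes. Count so far: 5
Gen 9: crossing 1x3. Involves strand 3? yes. Count so far: 6
Gen 10: crossing 4x2. Involves strand 3? no. Count so far: 6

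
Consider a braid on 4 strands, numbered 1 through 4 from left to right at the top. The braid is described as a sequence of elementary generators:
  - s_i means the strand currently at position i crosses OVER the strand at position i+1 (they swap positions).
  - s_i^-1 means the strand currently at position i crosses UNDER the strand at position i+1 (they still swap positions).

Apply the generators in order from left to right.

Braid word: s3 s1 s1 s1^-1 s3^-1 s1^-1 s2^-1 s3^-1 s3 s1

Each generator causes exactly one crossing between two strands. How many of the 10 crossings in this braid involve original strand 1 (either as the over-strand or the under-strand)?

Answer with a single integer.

Gen 1: crossing 3x4. Involves strand 1? no. Count so far: 0
Gen 2: crossing 1x2. Involves strand 1? yes. Count so far: 1
Gen 3: crossing 2x1. Involves strand 1? yes. Count so far: 2
Gen 4: crossing 1x2. Involves strand 1? yes. Count so far: 3
Gen 5: crossing 4x3. Involves strand 1? no. Count so far: 3
Gen 6: crossing 2x1. Involves strand 1? yes. Count so far: 4
Gen 7: crossing 2x3. Involves strand 1? no. Count so far: 4
Gen 8: crossing 2x4. Involves strand 1? no. Count so far: 4
Gen 9: crossing 4x2. Involves strand 1? no. Count so far: 4
Gen 10: crossing 1x3. Involves strand 1? yes. Count so far: 5

Answer: 5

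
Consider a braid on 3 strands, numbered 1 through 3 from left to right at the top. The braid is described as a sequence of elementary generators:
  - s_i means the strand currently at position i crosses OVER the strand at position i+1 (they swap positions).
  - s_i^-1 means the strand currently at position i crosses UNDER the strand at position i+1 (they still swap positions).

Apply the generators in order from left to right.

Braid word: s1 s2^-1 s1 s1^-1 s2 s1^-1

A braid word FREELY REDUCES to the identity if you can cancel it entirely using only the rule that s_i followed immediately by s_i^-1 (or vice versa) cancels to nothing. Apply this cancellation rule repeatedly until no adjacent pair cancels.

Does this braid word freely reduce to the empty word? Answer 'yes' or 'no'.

Answer: yes

Derivation:
Gen 1 (s1): push. Stack: [s1]
Gen 2 (s2^-1): push. Stack: [s1 s2^-1]
Gen 3 (s1): push. Stack: [s1 s2^-1 s1]
Gen 4 (s1^-1): cancels prior s1. Stack: [s1 s2^-1]
Gen 5 (s2): cancels prior s2^-1. Stack: [s1]
Gen 6 (s1^-1): cancels prior s1. Stack: []
Reduced word: (empty)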